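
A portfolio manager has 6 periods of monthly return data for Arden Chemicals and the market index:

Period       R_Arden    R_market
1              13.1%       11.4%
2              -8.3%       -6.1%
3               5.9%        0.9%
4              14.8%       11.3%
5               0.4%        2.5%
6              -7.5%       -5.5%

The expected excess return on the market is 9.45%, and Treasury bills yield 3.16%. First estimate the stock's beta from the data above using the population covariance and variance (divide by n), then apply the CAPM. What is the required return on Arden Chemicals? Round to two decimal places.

Mean R_i = (13.1 − 8.3 + 5.9 + 14.8 + 0.4 − 7.5) / 6 = 3.0667%
Mean R_m = (11.4 − 6.1 + 0.9 + 11.3 + 2.5 − 5.5) / 6 = 2.4167%
Σ(R_i − R̄_i)(R_m − R̄_m) = 370.3033  ⇒  Cov = 370.3033 / 6 = 61.7172
Σ(R_m − R̄_m)² = 297.1283  ⇒  Var(R_m) = 297.1283 / 6 = 49.5214
β = Cov / Var(R_m) = 61.7172 / 49.5214 = 1.2463
E(R) = R_f + β × MRP = 3.16% + 1.2463 × 9.45% = 14.94%

14.94%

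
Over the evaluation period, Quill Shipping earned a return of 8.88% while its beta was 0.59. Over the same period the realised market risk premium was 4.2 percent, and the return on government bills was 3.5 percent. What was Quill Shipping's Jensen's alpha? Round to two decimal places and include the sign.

CAPM benchmark = R_f + β(R_m − R_f) = 3.5% + 0.59 × 4.2% = 5.9780%
α = actual − benchmark = 8.88% − 5.9780% = +2.90%

+2.90%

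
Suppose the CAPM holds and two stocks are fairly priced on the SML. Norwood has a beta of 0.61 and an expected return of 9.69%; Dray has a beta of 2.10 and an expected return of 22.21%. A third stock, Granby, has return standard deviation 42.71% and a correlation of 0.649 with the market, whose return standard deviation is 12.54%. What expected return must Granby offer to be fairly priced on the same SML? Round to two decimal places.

MRP = (22.21% − 9.69%) / (2.10 − 0.61) = 8.4027%
R_f = 9.69% − 0.61 × 8.4027% = 4.5644%
β_Granby = ρ·σ_i/σ_m = 0.649 × 42.71 / 12.54 = 2.2104
E(R_Granby) = R_f + β × MRP = 4.5644% + 2.2104 × 8.4027% = 23.14%

23.14%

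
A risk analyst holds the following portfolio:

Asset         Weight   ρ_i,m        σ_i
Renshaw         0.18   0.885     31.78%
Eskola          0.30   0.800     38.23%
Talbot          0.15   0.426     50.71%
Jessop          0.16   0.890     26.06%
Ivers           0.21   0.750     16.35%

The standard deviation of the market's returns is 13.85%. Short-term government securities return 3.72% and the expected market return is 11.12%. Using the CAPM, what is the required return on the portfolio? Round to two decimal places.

β_Renshaw = 0.885 × 31.78% / 13.85% = 2.0307
β_Eskola = 0.800 × 38.23% / 13.85% = 2.2082
β_Talbot = 0.426 × 50.71% / 13.85% = 1.5597
β_Jessop = 0.890 × 26.06% / 13.85% = 1.6746
β_Ivers = 0.750 × 16.35% / 13.85% = 0.8854
β_P = Σ w_i β_i = 0.18×2.0307 + 0.30×2.2082 + 0.15×1.5597 + 0.16×1.6746 + 0.21×0.8854 = 1.7158
MRP = 11.12% − 3.72% = 7.40%
E(R_P) = R_f + β_P × MRP = 3.72% + 1.7158 × 7.40% = 16.42%

16.42%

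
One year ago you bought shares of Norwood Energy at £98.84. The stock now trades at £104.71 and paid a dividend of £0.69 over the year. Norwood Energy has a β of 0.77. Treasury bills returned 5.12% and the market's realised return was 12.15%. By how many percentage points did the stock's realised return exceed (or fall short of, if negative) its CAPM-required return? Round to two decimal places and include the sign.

Realised HPR = (P1 + D1 − P0) / P0 = (104.71 + 0.69 − 98.84) / 98.84 = 6.56 / 98.84 = 6.6370%
MRP = 12.15% − 5.12% = 7.03%
CAPM required = R_f + β·MRP = 5.12% + 0.77 × 7.03% = 10.5331%
α = realised − required = 6.6370% − 10.5331% = -3.90%

-3.90%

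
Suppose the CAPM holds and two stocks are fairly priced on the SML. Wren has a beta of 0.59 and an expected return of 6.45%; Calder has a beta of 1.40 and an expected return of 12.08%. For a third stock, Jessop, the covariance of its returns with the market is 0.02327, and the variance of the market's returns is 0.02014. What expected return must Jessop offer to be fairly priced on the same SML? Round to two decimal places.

MRP = (12.08% − 6.45%) / (1.40 − 0.59) = 6.9506%
R_f = 6.45% − 0.59 × 6.9506% = 2.3491%
β_Jessop = Cov / Var(R_m) = 0.02327 / 0.02014 = 1.1554
E(R_Jessop) = R_f + β × MRP = 2.3491% + 1.1554 × 6.9506% = 10.38%

10.38%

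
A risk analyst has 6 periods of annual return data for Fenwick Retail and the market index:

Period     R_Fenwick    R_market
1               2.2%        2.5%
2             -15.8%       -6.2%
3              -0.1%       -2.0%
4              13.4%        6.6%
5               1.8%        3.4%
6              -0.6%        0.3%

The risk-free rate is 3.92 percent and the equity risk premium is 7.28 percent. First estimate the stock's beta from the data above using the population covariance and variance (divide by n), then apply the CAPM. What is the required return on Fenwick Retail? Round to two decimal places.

Mean R_i = (2.2 − 15.8 − 0.1 + 13.4 + 1.8 − 0.6) / 6 = 0.1500%
Mean R_m = (2.5 − 6.2 − 2.0 + 6.6 + 3.4 + 0.3) / 6 = 0.7667%
Σ(R_i − R̄_i)(R_m − R̄_m) = 197.3500  ⇒  Cov = 197.3500 / 6 = 32.8917
Σ(R_m − R̄_m)² = 100.3733  ⇒  Var(R_m) = 100.3733 / 6 = 16.7289
β = Cov / Var(R_m) = 32.8917 / 16.7289 = 1.9662
E(R) = R_f + β × MRP = 3.92% + 1.9662 × 7.28% = 18.23%

18.23%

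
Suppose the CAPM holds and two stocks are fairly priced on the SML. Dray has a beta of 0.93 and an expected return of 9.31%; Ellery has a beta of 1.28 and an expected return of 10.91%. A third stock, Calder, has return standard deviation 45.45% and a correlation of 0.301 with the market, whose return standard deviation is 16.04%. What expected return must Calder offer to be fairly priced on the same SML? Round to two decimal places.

8.96%

MRP = (10.91% − 9.31%) / (1.28 − 0.93) = 4.5714%
R_f = 9.31% − 0.93 × 4.5714% = 5.0586%
β_Calder = ρ·σ_i/σ_m = 0.301 × 45.45 / 16.04 = 0.8529
E(R_Calder) = R_f + β × MRP = 5.0586% + 0.8529 × 4.5714% = 8.96%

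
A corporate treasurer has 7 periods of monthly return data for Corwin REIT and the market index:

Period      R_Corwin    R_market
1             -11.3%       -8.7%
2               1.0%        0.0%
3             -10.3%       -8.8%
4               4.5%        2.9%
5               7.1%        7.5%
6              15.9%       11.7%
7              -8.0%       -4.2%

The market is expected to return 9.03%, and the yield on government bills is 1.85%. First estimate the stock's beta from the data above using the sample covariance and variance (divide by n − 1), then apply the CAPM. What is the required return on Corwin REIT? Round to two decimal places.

Mean R_i = (-11.3 + 1.0 − 10.3 + 4.5 + 7.1 + 15.9 − 8.0) / 7 = -0.1571%
Mean R_m = (-8.7 + 0.0 − 8.8 + 2.9 + 7.5 + 11.7 − 4.2) / 7 = 0.0571%
Σ(R_i − R̄_i)(R_m − R̄_m) = 474.9429  ⇒  Cov = 474.9429 / 6 = 79.1572
Σ(R_m − R̄_m)² = 372.2971  ⇒  Var(R_m) = 372.2971 / 6 = 62.0495
β = Cov / Var(R_m) = 79.1572 / 62.0495 = 1.2757
MRP = 9.03% − 1.85% = 7.18%
E(R) = R_f + β × MRP = 1.85% + 1.2757 × 7.18% = 11.01%

11.01%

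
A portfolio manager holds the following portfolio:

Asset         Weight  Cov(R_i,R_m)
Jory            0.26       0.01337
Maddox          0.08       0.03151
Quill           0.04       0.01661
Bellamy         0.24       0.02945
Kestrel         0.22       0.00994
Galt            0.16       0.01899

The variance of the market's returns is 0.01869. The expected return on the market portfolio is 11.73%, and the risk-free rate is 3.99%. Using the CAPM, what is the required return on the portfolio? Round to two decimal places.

11.84%

β_Jory = 0.01337 / 0.01869 = 0.7154
β_Maddox = 0.03151 / 0.01869 = 1.6859
β_Quill = 0.01661 / 0.01869 = 0.8887
β_Bellamy = 0.02945 / 0.01869 = 1.5757
β_Kestrel = 0.00994 / 0.01869 = 0.5318
β_Galt = 0.01899 / 0.01869 = 1.0161
β_P = Σ w_i β_i = 0.26×0.7154 + 0.08×1.6859 + 0.04×0.8887 + 0.24×1.5757 + 0.22×0.5318 + 0.16×1.0161 = 1.0142
MRP = 11.73% − 3.99% = 7.74%
E(R_P) = R_f + β_P × MRP = 3.99% + 1.0142 × 7.74% = 11.84%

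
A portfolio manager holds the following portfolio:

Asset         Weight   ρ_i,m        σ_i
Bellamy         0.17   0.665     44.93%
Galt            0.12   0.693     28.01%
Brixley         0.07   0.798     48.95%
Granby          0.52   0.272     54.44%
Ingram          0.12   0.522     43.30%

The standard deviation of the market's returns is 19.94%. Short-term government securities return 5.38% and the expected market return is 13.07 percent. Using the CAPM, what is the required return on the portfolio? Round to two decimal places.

13.31%

β_Bellamy = 0.665 × 44.93% / 19.94% = 1.4984
β_Galt = 0.693 × 28.01% / 19.94% = 0.9735
β_Brixley = 0.798 × 48.95% / 19.94% = 1.9590
β_Granby = 0.272 × 54.44% / 19.94% = 0.7426
β_Ingram = 0.522 × 43.30% / 19.94% = 1.1335
β_P = Σ w_i β_i = 0.17×1.4984 + 0.12×0.9735 + 0.07×1.9590 + 0.52×0.7426 + 0.12×1.1335 = 1.0309
MRP = 13.07% − 5.38% = 7.69%
E(R_P) = R_f + β_P × MRP = 5.38% + 1.0309 × 7.69% = 13.31%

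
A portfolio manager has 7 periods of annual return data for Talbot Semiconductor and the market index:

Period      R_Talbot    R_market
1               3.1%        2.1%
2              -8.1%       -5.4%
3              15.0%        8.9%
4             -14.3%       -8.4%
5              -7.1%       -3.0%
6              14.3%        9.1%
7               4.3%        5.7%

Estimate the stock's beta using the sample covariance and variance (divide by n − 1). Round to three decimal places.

1.589

Mean R_i = (3.1 − 8.1 + 15.0 − 14.3 − 7.1 + 14.3 + 4.3) / 7 = 1.0286%
Mean R_m = (2.1 − 5.4 + 8.9 − 8.4 − 3.0 + 9.1 + 5.7) / 7 = 1.2857%
Σ(R_i − R̄_i)(R_m − R̄_m) = 470.5529  ⇒  Cov = 470.5529 / 6 = 78.4255
Σ(R_m − R̄_m)² = 296.0686  ⇒  Var(R_m) = 296.0686 / 6 = 49.3448
β = Cov / Var(R_m) = 78.4255 / 49.3448 = 1.5893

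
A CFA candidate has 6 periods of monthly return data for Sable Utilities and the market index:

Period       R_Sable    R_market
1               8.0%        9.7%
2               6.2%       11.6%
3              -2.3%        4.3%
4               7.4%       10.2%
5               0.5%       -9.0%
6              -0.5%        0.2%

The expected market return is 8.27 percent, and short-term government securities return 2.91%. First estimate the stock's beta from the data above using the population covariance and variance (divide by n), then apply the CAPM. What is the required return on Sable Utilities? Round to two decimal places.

Mean R_i = (8.0 + 6.2 − 2.3 + 7.4 + 0.5 − 0.5) / 6 = 3.2167%
Mean R_m = (9.7 + 11.6 + 4.3 + 10.2 − 9.0 + 0.2) / 6 = 4.5000%
Σ(R_i − R̄_i)(R_m − R̄_m) = 123.6600  ⇒  Cov = 123.6600 / 6 = 20.6100
Σ(R_m − R̄_m)² = 310.7200  ⇒  Var(R_m) = 310.7200 / 6 = 51.7867
β = Cov / Var(R_m) = 20.6100 / 51.7867 = 0.3980
MRP = 8.27% − 2.91% = 5.36%
E(R) = R_f + β × MRP = 2.91% + 0.3980 × 5.36% = 5.04%

5.04%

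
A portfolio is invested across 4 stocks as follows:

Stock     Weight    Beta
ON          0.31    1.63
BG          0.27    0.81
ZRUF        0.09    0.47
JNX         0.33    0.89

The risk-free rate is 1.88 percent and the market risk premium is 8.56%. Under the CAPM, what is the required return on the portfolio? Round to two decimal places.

10.95%

β_P = Σ w_i β_i = 0.31×1.63 + 0.27×0.81 + 0.09×0.47 + 0.33×0.89 = 1.0600
E(R_P) = R_f + β_P × MRP = 1.88% + 1.0600 × 8.56% = 10.95%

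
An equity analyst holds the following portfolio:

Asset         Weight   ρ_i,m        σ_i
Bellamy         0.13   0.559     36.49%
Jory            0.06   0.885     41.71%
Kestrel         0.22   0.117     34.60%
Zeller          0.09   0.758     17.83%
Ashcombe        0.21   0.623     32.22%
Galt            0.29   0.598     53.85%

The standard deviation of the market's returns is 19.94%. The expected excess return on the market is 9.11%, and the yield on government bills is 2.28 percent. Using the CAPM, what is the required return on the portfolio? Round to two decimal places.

11.66%

β_Bellamy = 0.559 × 36.49% / 19.94% = 1.0230
β_Jory = 0.885 × 41.71% / 19.94% = 1.8512
β_Kestrel = 0.117 × 34.60% / 19.94% = 0.2030
β_Zeller = 0.758 × 17.83% / 19.94% = 0.6778
β_Ashcombe = 0.623 × 32.22% / 19.94% = 1.0067
β_Galt = 0.598 × 53.85% / 19.94% = 1.6150
β_P = Σ w_i β_i = 0.13×1.0230 + 0.06×1.8512 + 0.22×0.2030 + 0.09×0.6778 + 0.21×1.0067 + 0.29×1.6150 = 1.0295
E(R_P) = R_f + β_P × MRP = 2.28% + 1.0295 × 9.11% = 11.66%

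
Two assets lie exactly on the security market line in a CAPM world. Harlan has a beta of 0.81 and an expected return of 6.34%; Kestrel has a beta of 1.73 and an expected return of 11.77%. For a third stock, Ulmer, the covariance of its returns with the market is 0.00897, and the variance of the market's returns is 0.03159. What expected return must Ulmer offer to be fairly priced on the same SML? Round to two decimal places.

MRP = (11.77% − 6.34%) / (1.73 − 0.81) = 5.9022%
R_f = 6.34% − 0.81 × 5.9022% = 1.5592%
β_Ulmer = Cov / Var(R_m) = 0.00897 / 0.03159 = 0.2840
E(R_Ulmer) = R_f + β × MRP = 1.5592% + 0.2840 × 5.9022% = 3.24%

3.24%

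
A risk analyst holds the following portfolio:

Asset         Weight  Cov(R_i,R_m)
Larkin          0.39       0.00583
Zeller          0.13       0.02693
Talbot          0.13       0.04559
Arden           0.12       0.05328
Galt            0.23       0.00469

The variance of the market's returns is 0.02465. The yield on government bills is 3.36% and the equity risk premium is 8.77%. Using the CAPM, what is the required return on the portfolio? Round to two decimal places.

10.18%

β_Larkin = 0.00583 / 0.02465 = 0.2365
β_Zeller = 0.02693 / 0.02465 = 1.0925
β_Talbot = 0.04559 / 0.02465 = 1.8495
β_Arden = 0.05328 / 0.02465 = 2.1615
β_Galt = 0.00469 / 0.02465 = 0.1903
β_P = Σ w_i β_i = 0.39×0.2365 + 0.13×1.0925 + 0.13×1.8495 + 0.12×2.1615 + 0.23×0.1903 = 0.7778
E(R_P) = R_f + β_P × MRP = 3.36% + 0.7778 × 8.77% = 10.18%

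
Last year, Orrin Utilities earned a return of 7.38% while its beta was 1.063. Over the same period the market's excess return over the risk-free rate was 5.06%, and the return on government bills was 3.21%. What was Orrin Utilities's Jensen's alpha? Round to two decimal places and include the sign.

CAPM benchmark = R_f + β(R_m − R_f) = 3.21% + 1.063 × 5.06% = 8.58878%
α = actual − benchmark = 7.38% − 8.58878% = -1.21%

-1.21%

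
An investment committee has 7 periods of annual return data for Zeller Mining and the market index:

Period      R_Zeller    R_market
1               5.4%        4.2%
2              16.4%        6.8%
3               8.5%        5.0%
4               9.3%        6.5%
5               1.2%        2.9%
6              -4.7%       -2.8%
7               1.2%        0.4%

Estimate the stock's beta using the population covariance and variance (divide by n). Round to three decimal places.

Mean R_i = (5.4 + 16.4 + 8.5 + 9.3 + 1.2 − 4.7 + 1.2) / 7 = 5.3286%
Mean R_m = (4.2 + 6.8 + 5.0 + 6.5 + 2.9 − 2.8 + 0.4) / 7 = 3.2857%
Σ(R_i − R̄_i)(R_m − R̄_m) = 131.7129  ⇒  Cov = 131.7129 / 7 = 18.8161
Σ(R_m − R̄_m)² = 71.9686  ⇒  Var(R_m) = 71.9686 / 7 = 10.2812
β = Cov / Var(R_m) = 18.8161 / 10.2812 = 1.8301

1.830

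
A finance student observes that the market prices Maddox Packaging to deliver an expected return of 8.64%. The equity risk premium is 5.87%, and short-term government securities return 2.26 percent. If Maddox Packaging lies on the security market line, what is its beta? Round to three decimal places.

β = (E(R) − R_f) / MRP = (8.64% − 2.26%) / 5.87% = 6.38% / 5.87% = 1.087

1.087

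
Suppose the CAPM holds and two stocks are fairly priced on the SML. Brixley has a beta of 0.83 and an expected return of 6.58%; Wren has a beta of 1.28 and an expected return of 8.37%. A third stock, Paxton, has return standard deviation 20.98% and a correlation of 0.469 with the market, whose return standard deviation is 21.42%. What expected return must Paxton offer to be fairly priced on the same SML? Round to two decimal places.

MRP = (8.37% − 6.58%) / (1.28 − 0.83) = 3.9778%
R_f = 6.58% − 0.83 × 3.9778% = 3.2784%
β_Paxton = ρ·σ_i/σ_m = 0.469 × 20.98 / 21.42 = 0.4594
E(R_Paxton) = R_f + β × MRP = 3.2784% + 0.4594 × 3.9778% = 5.11%

5.11%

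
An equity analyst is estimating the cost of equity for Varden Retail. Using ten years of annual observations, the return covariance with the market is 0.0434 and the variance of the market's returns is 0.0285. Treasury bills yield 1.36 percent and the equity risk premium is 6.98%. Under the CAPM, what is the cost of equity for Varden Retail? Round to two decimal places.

11.99%

β = Cov(R_i, R_m) / Var(R_m) = 0.0434 / 0.0285 = 1.5228
E(R) = R_f + β × MRP = 1.36% + 1.5228 × 6.98% = 11.99%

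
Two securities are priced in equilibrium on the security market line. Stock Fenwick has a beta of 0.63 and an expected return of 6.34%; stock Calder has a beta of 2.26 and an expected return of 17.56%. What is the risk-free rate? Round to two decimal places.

Both satisfy E(R) = R_f + β·MRP, so the slope of the SML is
MRP = (17.56% − 6.34%) / (2.26 − 0.63) = 11.22% / 1.63 = 6.8834%
R_f = E(R_Fenwick) − β_Fenwick·MRP = 6.34% − 0.63 × 6.8834% = 2.0035%

2.00%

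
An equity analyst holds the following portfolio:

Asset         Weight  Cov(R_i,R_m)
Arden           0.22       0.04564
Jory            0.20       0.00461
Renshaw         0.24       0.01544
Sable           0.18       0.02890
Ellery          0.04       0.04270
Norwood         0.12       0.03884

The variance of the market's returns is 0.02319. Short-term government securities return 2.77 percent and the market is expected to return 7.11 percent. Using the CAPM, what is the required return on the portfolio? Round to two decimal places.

7.68%

β_Arden = 0.04564 / 0.02319 = 1.9681
β_Jory = 0.00461 / 0.02319 = 0.1988
β_Renshaw = 0.01544 / 0.02319 = 0.6658
β_Sable = 0.02890 / 0.02319 = 1.2462
β_Ellery = 0.04270 / 0.02319 = 1.8413
β_Norwood = 0.03884 / 0.02319 = 1.6749
β_P = Σ w_i β_i = 0.22×1.9681 + 0.20×0.1988 + 0.24×0.6658 + 0.18×1.2462 + 0.04×1.8413 + 0.12×1.6749 = 1.1315
MRP = 7.11% − 2.77% = 4.34%
E(R_P) = R_f + β_P × MRP = 2.77% + 1.1315 × 4.34% = 7.68%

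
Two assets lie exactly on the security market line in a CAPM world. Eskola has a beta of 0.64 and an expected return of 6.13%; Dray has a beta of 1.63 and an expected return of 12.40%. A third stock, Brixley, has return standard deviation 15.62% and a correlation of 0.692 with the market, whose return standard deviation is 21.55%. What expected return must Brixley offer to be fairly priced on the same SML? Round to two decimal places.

5.25%

MRP = (12.40% − 6.13%) / (1.63 − 0.64) = 6.3333%
R_f = 6.13% − 0.64 × 6.3333% = 2.0767%
β_Brixley = ρ·σ_i/σ_m = 0.692 × 15.62 / 21.55 = 0.5016
E(R_Brixley) = R_f + β × MRP = 2.0767% + 0.5016 × 6.3333% = 5.25%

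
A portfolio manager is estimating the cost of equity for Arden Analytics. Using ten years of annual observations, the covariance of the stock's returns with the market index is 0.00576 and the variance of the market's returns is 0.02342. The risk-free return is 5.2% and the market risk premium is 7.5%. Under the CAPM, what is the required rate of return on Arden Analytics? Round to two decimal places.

β = Cov(R_i, R_m) / Var(R_m) = 0.00576 / 0.02342 = 0.2459
E(R) = R_f + β × MRP = 5.2% + 0.2459 × 7.5% = 7.04%

7.04%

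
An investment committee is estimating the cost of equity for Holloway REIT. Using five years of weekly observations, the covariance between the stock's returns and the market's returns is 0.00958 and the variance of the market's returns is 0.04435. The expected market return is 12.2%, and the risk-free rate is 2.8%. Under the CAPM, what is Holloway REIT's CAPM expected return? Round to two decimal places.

4.83%

β = Cov(R_i, R_m) / Var(R_m) = 0.00958 / 0.04435 = 0.2160
MRP = 12.2% − 2.8% = 9.40%
E(R) = R_f + β × MRP = 2.8% + 0.2160 × 9.4% = 4.83%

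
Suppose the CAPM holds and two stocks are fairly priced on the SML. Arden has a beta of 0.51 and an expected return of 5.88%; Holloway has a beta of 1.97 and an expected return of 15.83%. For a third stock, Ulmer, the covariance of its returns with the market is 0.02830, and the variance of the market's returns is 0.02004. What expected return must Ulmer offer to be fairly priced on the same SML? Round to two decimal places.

12.03%

MRP = (15.83% − 5.88%) / (1.97 − 0.51) = 6.8151%
R_f = 5.88% − 0.51 × 6.8151% = 2.4043%
β_Ulmer = Cov / Var(R_m) = 0.02830 / 0.02004 = 1.4122
E(R_Ulmer) = R_f + β × MRP = 2.4043% + 1.4122 × 6.8151% = 12.03%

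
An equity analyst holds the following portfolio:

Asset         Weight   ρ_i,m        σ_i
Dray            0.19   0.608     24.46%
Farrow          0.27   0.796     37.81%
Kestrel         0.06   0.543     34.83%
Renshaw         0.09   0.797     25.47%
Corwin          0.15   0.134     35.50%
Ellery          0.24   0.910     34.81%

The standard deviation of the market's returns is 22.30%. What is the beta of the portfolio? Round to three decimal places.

0.997

β_Dray = 0.608 × 24.46% / 22.30% = 0.6669
β_Farrow = 0.796 × 37.81% / 22.30% = 1.3496
β_Kestrel = 0.543 × 34.83% / 22.30% = 0.8481
β_Renshaw = 0.797 × 25.47% / 22.30% = 0.9103
β_Corwin = 0.134 × 35.50% / 22.30% = 0.2133
β_Ellery = 0.910 × 34.81% / 22.30% = 1.4205
β_P = Σ w_i β_i = 0.19×0.6669 + 0.27×1.3496 + 0.06×0.8481 + 0.09×0.9103 + 0.15×0.2133 + 0.24×1.4205 = 0.9968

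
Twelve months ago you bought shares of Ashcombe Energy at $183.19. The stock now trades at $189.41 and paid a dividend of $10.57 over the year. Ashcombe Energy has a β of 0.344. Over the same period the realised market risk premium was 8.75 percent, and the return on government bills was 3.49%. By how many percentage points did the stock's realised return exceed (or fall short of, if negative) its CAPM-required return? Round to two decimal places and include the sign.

Realised HPR = (P1 + D1 − P0) / P0 = (189.41 + 10.57 − 183.19) / 183.19 = 16.79 / 183.19 = 9.1653%
CAPM required = R_f + β·MRP = 3.49% + 0.344 × 8.75% = 6.50000%
α = realised − required = 9.1653% − 6.50000% = +2.67%

+2.67%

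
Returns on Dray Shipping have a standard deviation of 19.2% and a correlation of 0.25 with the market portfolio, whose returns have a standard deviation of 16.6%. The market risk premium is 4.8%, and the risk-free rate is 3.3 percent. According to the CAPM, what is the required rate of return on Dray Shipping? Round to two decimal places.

4.69%

β = ρ × σ_i / σ_m = 0.25 × 19.2% / 16.6% = 0.2892
E(R) = 3.3% + 0.2892 × 4.8% = 4.69%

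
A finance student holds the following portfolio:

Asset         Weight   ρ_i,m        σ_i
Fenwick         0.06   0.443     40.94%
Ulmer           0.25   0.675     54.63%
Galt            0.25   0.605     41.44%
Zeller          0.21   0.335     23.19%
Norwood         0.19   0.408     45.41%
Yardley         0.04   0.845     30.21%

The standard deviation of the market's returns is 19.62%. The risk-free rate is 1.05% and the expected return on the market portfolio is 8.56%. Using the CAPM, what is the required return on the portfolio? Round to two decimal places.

9.76%

β_Fenwick = 0.443 × 40.94% / 19.62% = 0.9244
β_Ulmer = 0.675 × 54.63% / 19.62% = 1.8795
β_Galt = 0.605 × 41.44% / 19.62% = 1.2778
β_Zeller = 0.335 × 23.19% / 19.62% = 0.3960
β_Norwood = 0.408 × 45.41% / 19.62% = 0.9443
β_Yardley = 0.845 × 30.21% / 19.62% = 1.3011
β_P = Σ w_i β_i = 0.06×0.9244 + 0.25×1.8795 + 0.25×1.2778 + 0.21×0.3960 + 0.19×0.9443 + 0.04×1.3011 = 1.1594
MRP = 8.56% − 1.05% = 7.51%
E(R_P) = R_f + β_P × MRP = 1.05% + 1.1594 × 7.51% = 9.76%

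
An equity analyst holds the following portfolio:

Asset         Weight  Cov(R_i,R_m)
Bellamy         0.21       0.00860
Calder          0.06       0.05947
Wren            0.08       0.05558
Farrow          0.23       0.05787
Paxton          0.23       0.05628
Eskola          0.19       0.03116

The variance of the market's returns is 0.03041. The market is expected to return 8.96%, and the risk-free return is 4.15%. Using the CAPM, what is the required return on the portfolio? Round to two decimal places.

β_Bellamy = 0.00860 / 0.03041 = 0.2828
β_Calder = 0.05947 / 0.03041 = 1.9556
β_Wren = 0.05558 / 0.03041 = 1.8277
β_Farrow = 0.05787 / 0.03041 = 1.9030
β_Paxton = 0.05628 / 0.03041 = 1.8507
β_Eskola = 0.03116 / 0.03041 = 1.0247
β_P = Σ w_i β_i = 0.21×0.2828 + 0.06×1.9556 + 0.08×1.8277 + 0.23×1.9030 + 0.23×1.8507 + 0.19×1.0247 = 1.3810
MRP = 8.96% − 4.15% = 4.81%
E(R_P) = R_f + β_P × MRP = 4.15% + 1.3810 × 4.81% = 10.79%

10.79%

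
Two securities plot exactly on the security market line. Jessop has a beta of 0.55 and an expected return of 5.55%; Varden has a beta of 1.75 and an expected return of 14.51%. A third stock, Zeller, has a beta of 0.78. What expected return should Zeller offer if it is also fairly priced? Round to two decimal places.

7.27%

MRP (SML slope) = (14.51% − 5.55%) / (1.75 − 0.55) = 8.96% / 1.20 = 7.4667%
R_f (intercept) = 5.55% − 0.55 × 7.4667% = 1.4433%
E(R_Zeller) = R_f + β × MRP = 1.4433% + 0.78 × 7.4667% = 7.27%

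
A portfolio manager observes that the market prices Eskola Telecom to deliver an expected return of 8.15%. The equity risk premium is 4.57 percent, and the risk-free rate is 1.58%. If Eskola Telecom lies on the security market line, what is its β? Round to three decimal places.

β = (E(R) − R_f) / MRP = (8.15% − 1.58%) / 4.57% = 6.57% / 4.57% = 1.438

1.438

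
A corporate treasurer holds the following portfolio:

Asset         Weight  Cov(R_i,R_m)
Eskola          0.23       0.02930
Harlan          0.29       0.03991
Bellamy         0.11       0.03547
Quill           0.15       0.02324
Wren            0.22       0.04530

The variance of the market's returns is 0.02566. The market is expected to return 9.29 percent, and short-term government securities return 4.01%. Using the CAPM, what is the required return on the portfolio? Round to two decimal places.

11.35%

β_Eskola = 0.02930 / 0.02566 = 1.1419
β_Harlan = 0.03991 / 0.02566 = 1.5553
β_Bellamy = 0.03547 / 0.02566 = 1.3823
β_Quill = 0.02324 / 0.02566 = 0.9057
β_Wren = 0.04530 / 0.02566 = 1.7654
β_P = Σ w_i β_i = 0.23×1.1419 + 0.29×1.5553 + 0.11×1.3823 + 0.15×0.9057 + 0.22×1.7654 = 1.3900
MRP = 9.29% − 4.01% = 5.28%
E(R_P) = R_f + β_P × MRP = 4.01% + 1.3900 × 5.28% = 11.35%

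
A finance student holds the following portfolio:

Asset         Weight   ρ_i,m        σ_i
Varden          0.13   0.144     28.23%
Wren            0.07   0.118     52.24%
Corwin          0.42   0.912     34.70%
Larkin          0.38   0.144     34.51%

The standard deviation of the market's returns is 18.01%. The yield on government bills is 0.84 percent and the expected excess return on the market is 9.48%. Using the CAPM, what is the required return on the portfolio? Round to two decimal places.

9.34%

β_Varden = 0.144 × 28.23% / 18.01% = 0.2257
β_Wren = 0.118 × 52.24% / 18.01% = 0.3423
β_Corwin = 0.912 × 34.70% / 18.01% = 1.7572
β_Larkin = 0.144 × 34.51% / 18.01% = 0.2759
β_P = Σ w_i β_i = 0.13×0.2257 + 0.07×0.3423 + 0.42×1.7572 + 0.38×0.2759 = 0.8962
E(R_P) = R_f + β_P × MRP = 0.84% + 0.8962 × 9.48% = 9.34%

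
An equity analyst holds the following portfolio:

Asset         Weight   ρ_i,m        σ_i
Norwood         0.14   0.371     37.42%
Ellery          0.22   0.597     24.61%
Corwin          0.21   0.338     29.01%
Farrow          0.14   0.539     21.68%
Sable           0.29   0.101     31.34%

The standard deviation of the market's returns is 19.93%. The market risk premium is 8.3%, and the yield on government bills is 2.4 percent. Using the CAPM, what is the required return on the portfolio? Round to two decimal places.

β_Norwood = 0.371 × 37.42% / 19.93% = 0.6966
β_Ellery = 0.597 × 24.61% / 19.93% = 0.7372
β_Corwin = 0.338 × 29.01% / 19.93% = 0.4920
β_Farrow = 0.539 × 21.68% / 19.93% = 0.5863
β_Sable = 0.101 × 31.34% / 19.93% = 0.1588
β_P = Σ w_i β_i = 0.14×0.6966 + 0.22×0.7372 + 0.21×0.4920 + 0.14×0.5863 + 0.29×0.1588 = 0.4912
E(R_P) = R_f + β_P × MRP = 2.4% + 0.4912 × 8.3% = 6.48%

6.48%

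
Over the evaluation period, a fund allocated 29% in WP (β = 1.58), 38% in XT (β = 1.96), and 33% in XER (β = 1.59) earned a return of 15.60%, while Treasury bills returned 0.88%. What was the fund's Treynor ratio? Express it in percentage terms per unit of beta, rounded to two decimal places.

8.52%

β_P = 0.29×1.58 + 0.38×1.96 + 0.33×1.59 = 1.7277
Treynor = (R_P − R_f) / β_P = (15.60% − 0.88%) / 1.7277 = 14.72% / 1.7277 = 8.52%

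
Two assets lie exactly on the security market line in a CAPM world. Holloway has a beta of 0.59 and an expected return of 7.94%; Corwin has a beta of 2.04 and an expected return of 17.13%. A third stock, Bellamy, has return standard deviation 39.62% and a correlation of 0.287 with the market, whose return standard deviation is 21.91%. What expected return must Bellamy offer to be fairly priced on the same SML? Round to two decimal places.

MRP = (17.13% − 7.94%) / (2.04 − 0.59) = 6.3379%
R_f = 7.94% − 0.59 × 6.3379% = 4.2006%
β_Bellamy = ρ·σ_i/σ_m = 0.287 × 39.62 / 21.91 = 0.5190
E(R_Bellamy) = R_f + β × MRP = 4.2006% + 0.5190 × 6.3379% = 7.49%

7.49%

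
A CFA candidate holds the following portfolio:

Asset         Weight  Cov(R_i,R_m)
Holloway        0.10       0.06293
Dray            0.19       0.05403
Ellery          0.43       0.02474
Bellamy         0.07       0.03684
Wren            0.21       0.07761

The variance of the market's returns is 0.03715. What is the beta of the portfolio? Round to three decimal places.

1.240

β_Holloway = 0.06293 / 0.03715 = 1.6939
β_Dray = 0.05403 / 0.03715 = 1.4544
β_Ellery = 0.02474 / 0.03715 = 0.6659
β_Bellamy = 0.03684 / 0.03715 = 0.9917
β_Wren = 0.07761 / 0.03715 = 2.0891
β_P = Σ w_i β_i = 0.10×1.6939 + 0.19×1.4544 + 0.43×0.6659 + 0.07×0.9917 + 0.21×2.0891 = 1.2402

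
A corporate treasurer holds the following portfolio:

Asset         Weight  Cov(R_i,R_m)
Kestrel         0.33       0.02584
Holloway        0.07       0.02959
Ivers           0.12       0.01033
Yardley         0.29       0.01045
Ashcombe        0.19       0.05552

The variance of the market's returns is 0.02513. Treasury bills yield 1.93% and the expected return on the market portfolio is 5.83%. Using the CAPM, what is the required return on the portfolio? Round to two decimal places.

β_Kestrel = 0.02584 / 0.02513 = 1.0283
β_Holloway = 0.02959 / 0.02513 = 1.1775
β_Ivers = 0.01033 / 0.02513 = 0.4111
β_Yardley = 0.01045 / 0.02513 = 0.4158
β_Ashcombe = 0.05552 / 0.02513 = 2.2093
β_P = Σ w_i β_i = 0.33×1.0283 + 0.07×1.1775 + 0.12×0.4111 + 0.29×0.4158 + 0.19×2.2093 = 1.0114
MRP = 5.83% − 1.93% = 3.90%
E(R_P) = R_f + β_P × MRP = 1.93% + 1.0114 × 3.90% = 5.87%

5.87%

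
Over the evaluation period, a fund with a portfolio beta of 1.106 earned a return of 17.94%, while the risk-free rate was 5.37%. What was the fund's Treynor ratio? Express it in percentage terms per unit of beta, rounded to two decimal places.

11.37%

Treynor = (R_P − R_f) / β_P = (17.94% − 5.37%) / 1.1060 = 12.57% / 1.1060 = 11.37%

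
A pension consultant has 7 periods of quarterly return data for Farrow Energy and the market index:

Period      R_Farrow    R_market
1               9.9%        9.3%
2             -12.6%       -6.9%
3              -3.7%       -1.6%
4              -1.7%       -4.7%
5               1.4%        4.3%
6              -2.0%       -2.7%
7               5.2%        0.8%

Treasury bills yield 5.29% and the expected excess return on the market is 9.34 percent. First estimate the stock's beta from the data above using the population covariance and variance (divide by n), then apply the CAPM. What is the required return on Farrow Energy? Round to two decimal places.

15.79%

Mean R_i = (9.9 − 12.6 − 3.7 − 1.7 + 1.4 − 2.0 + 5.2) / 7 = -0.5000%
Mean R_m = (9.3 − 6.9 − 1.6 − 4.7 + 4.3 − 2.7 + 0.8) / 7 = -0.2143%
Σ(R_i − R̄_i)(R_m − R̄_m) = 207.7500  ⇒  Cov = 207.7500 / 7 = 29.6786
Σ(R_m − R̄_m)² = 184.8486  ⇒  Var(R_m) = 184.8486 / 7 = 26.4069
β = Cov / Var(R_m) = 29.6786 / 26.4069 = 1.1239
E(R) = R_f + β × MRP = 5.29% + 1.1239 × 9.34% = 15.79%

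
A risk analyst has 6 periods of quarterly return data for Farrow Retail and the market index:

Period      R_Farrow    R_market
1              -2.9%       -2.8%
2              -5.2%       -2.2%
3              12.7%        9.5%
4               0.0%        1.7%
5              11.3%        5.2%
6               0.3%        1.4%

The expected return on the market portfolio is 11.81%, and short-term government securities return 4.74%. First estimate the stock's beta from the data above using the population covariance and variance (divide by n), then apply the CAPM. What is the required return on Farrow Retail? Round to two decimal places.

Mean R_i = (-2.9 − 5.2 + 12.7 + 0.0 + 11.3 + 0.3) / 6 = 2.7000%
Mean R_m = (-2.8 − 2.2 + 9.5 + 1.7 + 5.2 + 1.4) / 6 = 2.1333%
Σ(R_i − R̄_i)(R_m − R̄_m) = 164.8300  ⇒  Cov = 164.8300 / 6 = 27.4717
Σ(R_m − R̄_m)² = 107.5133  ⇒  Var(R_m) = 107.5133 / 6 = 17.9189
β = Cov / Var(R_m) = 27.4717 / 17.9189 = 1.5331
MRP = 11.81% − 4.74% = 7.07%
E(R) = R_f + β × MRP = 4.74% + 1.5331 × 7.07% = 15.58%

15.58%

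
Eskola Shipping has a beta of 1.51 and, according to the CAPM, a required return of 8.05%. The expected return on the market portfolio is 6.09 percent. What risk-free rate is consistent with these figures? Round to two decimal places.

2.25%

E(R) = R_f + β(E(R_m) − R_f) = R_f(1 − β) + β·E(R_m)
8.05% = R_f × (1 − 1.51) + 1.51 × 6.09%
8.05% = R_f × -0.51 + 9.1959%
R_f = (8.05% − 9.1959%) / -0.51 = 2.25%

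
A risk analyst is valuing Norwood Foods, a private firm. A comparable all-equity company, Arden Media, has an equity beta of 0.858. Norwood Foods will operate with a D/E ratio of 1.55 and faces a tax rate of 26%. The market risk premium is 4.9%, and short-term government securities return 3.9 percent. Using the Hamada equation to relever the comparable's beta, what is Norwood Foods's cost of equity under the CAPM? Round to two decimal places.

β_L = β_U × [1 + (1 − t)(D/E)] = 0.858 × [1 + (1 − 0.26) × 1.55]
    = 0.858 × [1 + 0.74 × 1.55] = 0.858 × 2.1470 = 1.8421
E(R) = R_f + β_L × MRP = 3.9% + 1.8421 × 4.9% = 12.93%

12.93%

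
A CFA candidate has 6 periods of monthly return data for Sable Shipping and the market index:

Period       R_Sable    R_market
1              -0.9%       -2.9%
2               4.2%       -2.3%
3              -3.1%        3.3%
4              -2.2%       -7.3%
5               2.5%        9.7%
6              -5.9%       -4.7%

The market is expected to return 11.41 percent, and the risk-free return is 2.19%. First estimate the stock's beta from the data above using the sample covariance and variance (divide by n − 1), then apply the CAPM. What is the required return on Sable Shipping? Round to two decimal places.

Mean R_i = (-0.9 + 4.2 − 3.1 − 2.2 + 2.5 − 5.9) / 6 = -0.9000%
Mean R_m = (-2.9 − 2.3 + 3.3 − 7.3 + 9.7 − 4.7) / 6 = -0.7000%
Σ(R_i − R̄_i)(R_m − R̄_m) = 46.9800  ⇒  Cov = 46.9800 / 5 = 9.3960
Σ(R_m − R̄_m)² = 191.1200  ⇒  Var(R_m) = 191.1200 / 5 = 38.2240
β = Cov / Var(R_m) = 9.3960 / 38.2240 = 0.2458
MRP = 11.41% − 2.19% = 9.22%
E(R) = R_f + β × MRP = 2.19% + 0.2458 × 9.22% = 4.46%

4.46%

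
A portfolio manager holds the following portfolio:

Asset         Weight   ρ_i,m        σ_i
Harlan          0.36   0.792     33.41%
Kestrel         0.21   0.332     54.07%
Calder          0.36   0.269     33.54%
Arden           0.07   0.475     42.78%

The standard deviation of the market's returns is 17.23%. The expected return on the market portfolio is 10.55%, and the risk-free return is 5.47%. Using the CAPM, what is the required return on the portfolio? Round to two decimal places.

10.77%

β_Harlan = 0.792 × 33.41% / 17.23% = 1.5357
β_Kestrel = 0.332 × 54.07% / 17.23% = 1.0419
β_Calder = 0.269 × 33.54% / 17.23% = 0.5236
β_Arden = 0.475 × 42.78% / 17.23% = 1.1794
β_P = Σ w_i β_i = 0.36×1.5357 + 0.21×1.0419 + 0.36×0.5236 + 0.07×1.1794 = 1.0427
MRP = 10.55% − 5.47% = 5.08%
E(R_P) = R_f + β_P × MRP = 5.47% + 1.0427 × 5.08% = 10.77%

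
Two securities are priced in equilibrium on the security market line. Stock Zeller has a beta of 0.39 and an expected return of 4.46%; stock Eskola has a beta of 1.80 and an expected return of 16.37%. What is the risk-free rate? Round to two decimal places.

1.17%

Both satisfy E(R) = R_f + β·MRP, so the slope of the SML is
MRP = (16.37% − 4.46%) / (1.80 − 0.39) = 11.91% / 1.41 = 8.4468%
R_f = E(R_Zeller) − β_Zeller·MRP = 4.46% − 0.39 × 8.4468% = 1.1657%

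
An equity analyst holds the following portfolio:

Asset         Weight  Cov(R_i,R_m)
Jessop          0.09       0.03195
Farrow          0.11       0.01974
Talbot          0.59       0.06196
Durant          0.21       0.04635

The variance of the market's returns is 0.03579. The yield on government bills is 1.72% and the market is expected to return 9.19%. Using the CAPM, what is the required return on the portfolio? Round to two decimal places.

12.43%

β_Jessop = 0.03195 / 0.03579 = 0.8927
β_Farrow = 0.01974 / 0.03579 = 0.5516
β_Talbot = 0.06196 / 0.03579 = 1.7312
β_Durant = 0.04635 / 0.03579 = 1.2951
β_P = Σ w_i β_i = 0.09×0.8927 + 0.11×0.5516 + 0.59×1.7312 + 0.21×1.2951 = 1.4344
MRP = 9.19% − 1.72% = 7.47%
E(R_P) = R_f + β_P × MRP = 1.72% + 1.4344 × 7.47% = 12.43%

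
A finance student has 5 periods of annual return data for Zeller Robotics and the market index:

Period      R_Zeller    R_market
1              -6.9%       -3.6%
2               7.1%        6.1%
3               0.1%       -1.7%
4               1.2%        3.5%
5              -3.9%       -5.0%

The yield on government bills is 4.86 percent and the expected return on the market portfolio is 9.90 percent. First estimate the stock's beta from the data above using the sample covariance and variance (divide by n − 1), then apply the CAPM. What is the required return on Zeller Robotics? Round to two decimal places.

9.96%

Mean R_i = (-6.9 + 7.1 + 0.1 + 1.2 − 3.9) / 5 = -0.4800%
Mean R_m = (-3.6 + 6.1 − 1.7 + 3.5 − 5.0) / 5 = -0.1400%
Σ(R_i − R̄_i)(R_m − R̄_m) = 91.3440  ⇒  Cov = 91.3440 / 4 = 22.8360
Σ(R_m − R̄_m)² = 90.2120  ⇒  Var(R_m) = 90.2120 / 4 = 22.5530
β = Cov / Var(R_m) = 22.8360 / 22.5530 = 1.0125
MRP = 9.90% − 4.86% = 5.04%
E(R) = R_f + β × MRP = 4.86% + 1.0125 × 5.04% = 9.96%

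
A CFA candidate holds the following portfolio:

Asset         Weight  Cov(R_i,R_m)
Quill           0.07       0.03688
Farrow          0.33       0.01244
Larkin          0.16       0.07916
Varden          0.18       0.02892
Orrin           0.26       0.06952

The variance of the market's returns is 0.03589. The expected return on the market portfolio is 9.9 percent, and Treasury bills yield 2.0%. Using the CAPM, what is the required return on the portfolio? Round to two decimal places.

β_Quill = 0.03688 / 0.03589 = 1.0276
β_Farrow = 0.01244 / 0.03589 = 0.3466
β_Larkin = 0.07916 / 0.03589 = 2.2056
β_Varden = 0.02892 / 0.03589 = 0.8058
β_Orrin = 0.06952 / 0.03589 = 1.9370
β_P = Σ w_i β_i = 0.07×1.0276 + 0.33×0.3466 + 0.16×2.2056 + 0.18×0.8058 + 0.26×1.9370 = 1.1879
MRP = 9.9% − 2.0% = 7.90%
E(R_P) = R_f + β_P × MRP = 2.0% + 1.1879 × 7.9% = 11.38%

11.38%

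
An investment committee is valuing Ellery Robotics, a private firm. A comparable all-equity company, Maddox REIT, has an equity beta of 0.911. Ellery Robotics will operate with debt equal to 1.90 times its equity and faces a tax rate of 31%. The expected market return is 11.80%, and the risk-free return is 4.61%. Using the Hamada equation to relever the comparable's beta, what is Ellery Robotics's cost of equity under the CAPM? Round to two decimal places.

β_L = β_U × [1 + (1 − t)(D/E)] = 0.911 × [1 + (1 − 0.31) × 1.90]
    = 0.911 × [1 + 0.69 × 1.90] = 0.911 × 2.3110 = 2.1053
MRP = 11.80% − 4.61% = 7.19%
E(R) = R_f + β_L × MRP = 4.61% + 2.1053 × 7.19% = 19.75%

19.75%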